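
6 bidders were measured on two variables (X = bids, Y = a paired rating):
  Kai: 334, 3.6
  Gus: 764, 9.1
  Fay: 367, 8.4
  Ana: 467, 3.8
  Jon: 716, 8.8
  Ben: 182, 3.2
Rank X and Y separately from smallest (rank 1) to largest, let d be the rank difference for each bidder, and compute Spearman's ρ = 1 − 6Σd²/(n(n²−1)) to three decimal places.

Ranks of variable 1: 2, 6, 3, 4, 5, 1
Ranks of variable 2: 2, 6, 4, 3, 5, 1
d = r₁ − r₂: 0, 0, -1, 1, 0, 0
d²: 0, 0, 1, 1, 0, 0; Σd² = 2
ρ = 1 − 6·2/(6·35) = 1 − 12/210 = 0.943

0.943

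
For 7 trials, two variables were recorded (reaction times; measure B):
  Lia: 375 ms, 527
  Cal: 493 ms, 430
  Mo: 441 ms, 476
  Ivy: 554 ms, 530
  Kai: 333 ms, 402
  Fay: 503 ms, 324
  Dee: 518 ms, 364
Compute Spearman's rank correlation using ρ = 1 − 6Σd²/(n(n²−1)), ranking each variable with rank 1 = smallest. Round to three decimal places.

0.000

Ranks of variable 1: 2, 4, 3, 7, 1, 5, 6
Ranks of variable 2: 6, 4, 5, 7, 3, 1, 2
d = r₁ − r₂: -4, 0, -2, 0, -2, 4, 4
d²: 16, 0, 4, 0, 4, 16, 16; Σd² = 56
ρ = 1 − 6·56/(7·48) = 1 − 336/336 = 0.000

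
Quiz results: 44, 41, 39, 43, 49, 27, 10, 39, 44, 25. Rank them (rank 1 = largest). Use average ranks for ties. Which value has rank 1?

Sorted (descending): 49, 44, 44, 43, 41, 39, 39, 27, 25, 10
The 2 values of 44 occupy positions 2–3 → average rank (2+3)/2 = 2.5.
The 2 values of 39 occupy positions 6–7 → average rank (6+7)/2 = 6.5.
Rank 1 → value 49.

49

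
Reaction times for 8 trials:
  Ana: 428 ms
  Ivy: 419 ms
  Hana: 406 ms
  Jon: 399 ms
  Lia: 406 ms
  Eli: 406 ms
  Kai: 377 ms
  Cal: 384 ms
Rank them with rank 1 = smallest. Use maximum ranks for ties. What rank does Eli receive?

6

Sorted (ascending): 377, 384, 399, 406, 406, 406, 419, 428
The 3 values of 406 occupy positions 4–6 → each gets rank 6.
Eli has value 406 ms → rank 6.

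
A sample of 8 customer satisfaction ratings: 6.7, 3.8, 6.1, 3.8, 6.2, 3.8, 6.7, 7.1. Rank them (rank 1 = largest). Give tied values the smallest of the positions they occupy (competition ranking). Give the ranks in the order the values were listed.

Sorted (descending): 7.1, 6.7, 6.7, 6.2, 6.1, 3.8, 3.8, 3.8
The 2 values of 6.7 occupy positions 2–3 → each gets rank 2.
The 3 values of 3.8 occupy positions 6–8 → each gets rank 6.

2, 6, 5, 6, 4, 6, 2, 1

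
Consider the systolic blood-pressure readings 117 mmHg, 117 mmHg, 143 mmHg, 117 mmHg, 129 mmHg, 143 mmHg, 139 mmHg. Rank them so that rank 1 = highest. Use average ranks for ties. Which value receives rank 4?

Sorted (descending): 143, 143, 139, 129, 117, 117, 117
The 2 values of 143 occupy positions 1–2 → average rank (1+2)/2 = 1.5.
The 3 values of 117 occupy positions 5–7 → average rank 6.
Rank 4 → value 129.

129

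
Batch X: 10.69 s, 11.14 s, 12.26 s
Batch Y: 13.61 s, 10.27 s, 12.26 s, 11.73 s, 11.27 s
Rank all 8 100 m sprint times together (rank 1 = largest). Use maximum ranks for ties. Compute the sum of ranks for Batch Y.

Sorted (descending): 13.61, 12.26, 12.26, 11.73, 11.27, 11.14, 10.69, 10.27
The 2 values of 12.26 occupy positions 2–3 → each gets rank 3.
Batch Y values → pooled ranks: 13.61→1, 10.27→8, 12.26→3, 11.73→4, 11.27→5
Rank sum = 1 + 8 + 3 + 4 + 5 = 21

21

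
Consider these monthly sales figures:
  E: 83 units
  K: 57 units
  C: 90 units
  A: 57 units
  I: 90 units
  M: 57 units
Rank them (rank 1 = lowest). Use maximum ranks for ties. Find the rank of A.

3

Sorted (ascending): 57, 57, 57, 83, 90, 90
The 3 values of 57 occupy positions 1–3 → each gets rank 3.
The 2 values of 90 occupy positions 5–6 → each gets rank 6.
A has value 57 units → rank 3.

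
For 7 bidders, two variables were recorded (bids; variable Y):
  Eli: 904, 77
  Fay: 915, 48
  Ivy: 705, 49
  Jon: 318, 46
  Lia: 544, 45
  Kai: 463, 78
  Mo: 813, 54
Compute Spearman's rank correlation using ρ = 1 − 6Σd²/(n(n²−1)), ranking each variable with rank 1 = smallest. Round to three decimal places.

0.179

Ranks of variable 1: 6, 7, 4, 1, 3, 2, 5
Ranks of variable 2: 6, 3, 4, 2, 1, 7, 5
d = r₁ − r₂: 0, 4, 0, -1, 2, -5, 0
d²: 0, 16, 0, 1, 4, 25, 0; Σd² = 46
ρ = 1 − 6·46/(7·48) = 1 − 276/336 = 0.179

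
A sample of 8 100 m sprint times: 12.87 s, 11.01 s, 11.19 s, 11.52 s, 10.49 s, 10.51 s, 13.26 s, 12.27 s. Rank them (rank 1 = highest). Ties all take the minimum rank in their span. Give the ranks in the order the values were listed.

Sorted (descending): 13.26, 12.87, 12.27, 11.52, 11.19, 11.01, 10.51, 10.49
No ties — each value takes its position as its rank.

2, 6, 5, 4, 8, 7, 1, 3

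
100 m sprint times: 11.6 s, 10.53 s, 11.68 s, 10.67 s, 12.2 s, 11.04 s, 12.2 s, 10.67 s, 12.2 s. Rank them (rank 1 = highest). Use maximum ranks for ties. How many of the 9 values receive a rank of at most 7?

Sorted (descending): 12.2, 12.2, 12.2, 11.68, 11.6, 11.04, 10.67, 10.67, 10.53
The 3 values of 12.2 occupy positions 1–3 → each gets rank 3.
The 2 values of 10.67 occupy positions 7–8 → each gets rank 8.
Ranks ≤ 7: {3, 3, 3, 4, 5, 6} → 6 values.

6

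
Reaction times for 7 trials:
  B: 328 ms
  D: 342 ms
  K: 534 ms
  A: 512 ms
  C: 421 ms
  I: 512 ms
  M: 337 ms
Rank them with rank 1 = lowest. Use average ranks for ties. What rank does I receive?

5.5

Sorted (ascending): 328, 337, 342, 421, 512, 512, 534
The 2 values of 512 occupy positions 5–6 → average rank (5+6)/2 = 5.5.
I has value 512 ms → rank 5.5.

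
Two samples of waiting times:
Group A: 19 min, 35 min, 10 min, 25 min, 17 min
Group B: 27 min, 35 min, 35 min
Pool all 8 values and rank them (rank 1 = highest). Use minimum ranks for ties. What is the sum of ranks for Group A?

27

Sorted (descending): 35, 35, 35, 27, 25, 19, 17, 10
The 3 values of 35 occupy positions 1–3 → each gets rank 1.
Group A values → pooled ranks: 19→6, 35→1, 10→8, 25→5, 17→7
Rank sum = 6 + 1 + 8 + 5 + 7 = 27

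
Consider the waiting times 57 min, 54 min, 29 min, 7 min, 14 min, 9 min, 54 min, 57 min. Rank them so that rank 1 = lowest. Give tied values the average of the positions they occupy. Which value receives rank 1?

7

Sorted (ascending): 7, 9, 14, 29, 54, 54, 57, 57
The 2 values of 54 occupy positions 5–6 → average rank (5+6)/2 = 5.5.
The 2 values of 57 occupy positions 7–8 → average rank (7+8)/2 = 7.5.
Rank 1 → value 7.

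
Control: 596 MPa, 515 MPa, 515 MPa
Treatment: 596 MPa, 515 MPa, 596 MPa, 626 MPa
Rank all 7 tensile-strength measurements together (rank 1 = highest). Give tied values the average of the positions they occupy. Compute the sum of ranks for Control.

Sorted (descending): 626, 596, 596, 596, 515, 515, 515
The 3 values of 596 occupy positions 2–4 → average rank 3.
The 3 values of 515 occupy positions 5–7 → average rank 6.
Control values → pooled ranks: 596→3, 515→6, 515→6
Rank sum = 3 + 6 + 6 = 15

15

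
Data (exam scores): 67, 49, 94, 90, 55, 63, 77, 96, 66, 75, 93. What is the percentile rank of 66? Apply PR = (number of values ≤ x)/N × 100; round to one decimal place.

N = 11.
Strictly below 66: 3. Equal to 66: 1.
PR = 4/11 × 100 = 36.4

36.4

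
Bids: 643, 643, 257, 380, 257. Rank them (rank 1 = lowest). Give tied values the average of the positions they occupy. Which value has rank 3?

380

Sorted (ascending): 257, 257, 380, 643, 643
The 2 values of 257 occupy positions 1–2 → average rank (1+2)/2 = 1.5.
The 2 values of 643 occupy positions 4–5 → average rank (4+5)/2 = 4.5.
Rank 3 → value 380.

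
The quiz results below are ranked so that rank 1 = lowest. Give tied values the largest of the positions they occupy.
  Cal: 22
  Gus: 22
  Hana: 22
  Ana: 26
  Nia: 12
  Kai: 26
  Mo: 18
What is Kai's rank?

7

Sorted (ascending): 12, 18, 22, 22, 22, 26, 26
The 3 values of 22 occupy positions 3–5 → each gets rank 5.
The 2 values of 26 occupy positions 6–7 → each gets rank 7.
Kai has value 26 → rank 7.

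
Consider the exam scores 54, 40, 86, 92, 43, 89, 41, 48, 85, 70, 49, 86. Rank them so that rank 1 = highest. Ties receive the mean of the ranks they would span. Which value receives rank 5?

85

Sorted (descending): 92, 89, 86, 86, 85, 70, 54, 49, 48, 43, 41, 40
The 2 values of 86 occupy positions 3–4 → average rank (3+4)/2 = 3.5.
Rank 5 → value 85.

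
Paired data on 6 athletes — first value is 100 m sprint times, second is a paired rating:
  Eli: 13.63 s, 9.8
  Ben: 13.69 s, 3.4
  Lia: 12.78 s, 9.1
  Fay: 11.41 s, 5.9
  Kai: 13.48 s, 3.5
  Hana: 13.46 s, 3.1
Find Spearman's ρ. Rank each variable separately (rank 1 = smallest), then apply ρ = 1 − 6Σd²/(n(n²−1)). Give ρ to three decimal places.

-0.143

Ranks of variable 1: 5, 6, 2, 1, 4, 3
Ranks of variable 2: 6, 2, 5, 4, 3, 1
d = r₁ − r₂: -1, 4, -3, -3, 1, 2
d²: 1, 16, 9, 9, 1, 4; Σd² = 40
ρ = 1 − 6·40/(6·35) = 1 − 240/210 = -0.143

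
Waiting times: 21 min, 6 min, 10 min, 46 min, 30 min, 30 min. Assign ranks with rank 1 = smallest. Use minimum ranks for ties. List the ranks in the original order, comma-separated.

3, 1, 2, 6, 4, 4

Sorted (ascending): 6, 10, 21, 30, 30, 46
The 2 values of 30 occupy positions 4–5 → each gets rank 4.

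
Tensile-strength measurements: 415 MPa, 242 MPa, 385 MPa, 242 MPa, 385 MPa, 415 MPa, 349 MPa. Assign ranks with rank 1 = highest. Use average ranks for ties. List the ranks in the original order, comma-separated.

Sorted (descending): 415, 415, 385, 385, 349, 242, 242
The 2 values of 415 occupy positions 1–2 → average rank (1+2)/2 = 1.5.
The 2 values of 385 occupy positions 3–4 → average rank (3+4)/2 = 3.5.
The 2 values of 242 occupy positions 6–7 → average rank (6+7)/2 = 6.5.

1.5, 6.5, 3.5, 6.5, 3.5, 1.5, 5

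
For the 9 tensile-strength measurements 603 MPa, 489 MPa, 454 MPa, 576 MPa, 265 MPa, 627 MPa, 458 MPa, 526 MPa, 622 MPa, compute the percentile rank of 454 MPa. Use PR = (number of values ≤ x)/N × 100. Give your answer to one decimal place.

22.2

N = 9.
Strictly below 454: 1. Equal to 454: 1.
PR = 2/9 × 100 = 22.2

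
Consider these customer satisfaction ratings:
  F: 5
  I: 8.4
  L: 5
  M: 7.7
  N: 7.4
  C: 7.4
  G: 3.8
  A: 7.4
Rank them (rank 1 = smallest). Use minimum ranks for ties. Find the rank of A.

Sorted (ascending): 3.8, 5, 5, 7.4, 7.4, 7.4, 7.7, 8.4
The 2 values of 5 occupy positions 2–3 → each gets rank 2.
The 3 values of 7.4 occupy positions 4–6 → each gets rank 4.
A has value 7.4 → rank 4.

4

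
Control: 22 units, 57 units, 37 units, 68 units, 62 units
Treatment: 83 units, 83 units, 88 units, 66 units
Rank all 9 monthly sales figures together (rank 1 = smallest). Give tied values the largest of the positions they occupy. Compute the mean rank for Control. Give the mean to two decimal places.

3.20

Sorted (ascending): 22, 37, 57, 62, 66, 68, 83, 83, 88
The 2 values of 83 occupy positions 7–8 → each gets rank 8.
Control values → pooled ranks: 22→1, 57→3, 37→2, 68→6, 62→4
Mean rank = (1 + 3 + 2 + 6 + 4) / 5 = 3.20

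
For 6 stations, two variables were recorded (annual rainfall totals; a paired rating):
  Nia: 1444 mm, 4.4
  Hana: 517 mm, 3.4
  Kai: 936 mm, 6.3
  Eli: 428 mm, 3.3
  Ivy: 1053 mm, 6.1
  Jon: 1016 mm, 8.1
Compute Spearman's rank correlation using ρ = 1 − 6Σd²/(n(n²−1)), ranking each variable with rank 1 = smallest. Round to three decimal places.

Ranks of variable 1: 6, 2, 3, 1, 5, 4
Ranks of variable 2: 3, 2, 5, 1, 4, 6
d = r₁ − r₂: 3, 0, -2, 0, 1, -2
d²: 9, 0, 4, 0, 1, 4; Σd² = 18
ρ = 1 − 6·18/(6·35) = 1 − 108/210 = 0.486

0.486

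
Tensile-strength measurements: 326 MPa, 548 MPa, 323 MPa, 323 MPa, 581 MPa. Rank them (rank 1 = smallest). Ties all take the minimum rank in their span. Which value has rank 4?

Sorted (ascending): 323, 323, 326, 548, 581
The 2 values of 323 occupy positions 1–2 → each gets rank 1.
Rank 4 → value 548.

548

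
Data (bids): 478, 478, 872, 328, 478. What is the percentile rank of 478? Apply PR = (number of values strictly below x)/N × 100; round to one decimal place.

20.0

N = 5.
Strictly below 478: 1. Equal to 478: 3.
PR = 1/5 × 100 = 20.0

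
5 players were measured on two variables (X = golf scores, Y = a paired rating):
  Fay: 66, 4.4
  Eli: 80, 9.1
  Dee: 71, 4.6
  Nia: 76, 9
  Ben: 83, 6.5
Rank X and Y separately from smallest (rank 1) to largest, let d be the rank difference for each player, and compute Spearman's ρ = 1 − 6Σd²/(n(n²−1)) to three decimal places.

0.700

Ranks of variable 1: 1, 4, 2, 3, 5
Ranks of variable 2: 1, 5, 2, 4, 3
d = r₁ − r₂: 0, -1, 0, -1, 2
d²: 0, 1, 0, 1, 4; Σd² = 6
ρ = 1 − 6·6/(5·24) = 1 − 36/120 = 0.700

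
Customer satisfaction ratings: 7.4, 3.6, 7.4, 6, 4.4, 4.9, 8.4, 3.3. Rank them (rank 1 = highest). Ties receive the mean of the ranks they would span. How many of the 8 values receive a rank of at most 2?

Sorted (descending): 8.4, 7.4, 7.4, 6, 4.9, 4.4, 3.6, 3.3
The 2 values of 7.4 occupy positions 2–3 → average rank (2+3)/2 = 2.5.
Ranks ≤ 2: {1} → 1 value.

1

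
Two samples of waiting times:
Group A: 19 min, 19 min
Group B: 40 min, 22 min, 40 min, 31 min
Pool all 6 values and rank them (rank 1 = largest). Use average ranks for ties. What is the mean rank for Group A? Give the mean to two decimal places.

5.50

Sorted (descending): 40, 40, 31, 22, 19, 19
The 2 values of 40 occupy positions 1–2 → average rank (1+2)/2 = 1.5.
The 2 values of 19 occupy positions 5–6 → average rank (5+6)/2 = 5.5.
Group A values → pooled ranks: 19→5.5, 19→5.5
Mean rank = (5.5 + 5.5) / 2 = 5.50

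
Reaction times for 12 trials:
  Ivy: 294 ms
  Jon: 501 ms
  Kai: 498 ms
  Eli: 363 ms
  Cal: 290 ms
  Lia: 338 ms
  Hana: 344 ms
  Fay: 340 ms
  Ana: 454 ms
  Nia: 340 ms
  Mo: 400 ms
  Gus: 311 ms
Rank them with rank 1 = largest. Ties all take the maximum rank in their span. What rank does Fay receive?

Sorted (descending): 501, 498, 454, 400, 363, 344, 340, 340, 338, 311, 294, 290
The 2 values of 340 occupy positions 7–8 → each gets rank 8.
Fay has value 340 ms → rank 8.

8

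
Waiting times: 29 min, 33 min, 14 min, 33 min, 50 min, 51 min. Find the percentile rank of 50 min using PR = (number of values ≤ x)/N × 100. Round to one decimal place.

N = 6.
Strictly below 50: 4. Equal to 50: 1.
PR = 5/6 × 100 = 83.3

83.3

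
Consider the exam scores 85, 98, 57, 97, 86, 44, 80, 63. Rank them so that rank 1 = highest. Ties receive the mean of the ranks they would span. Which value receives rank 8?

44

Sorted (descending): 98, 97, 86, 85, 80, 63, 57, 44
No ties — each value takes its position as its rank.
Rank 8 → value 44.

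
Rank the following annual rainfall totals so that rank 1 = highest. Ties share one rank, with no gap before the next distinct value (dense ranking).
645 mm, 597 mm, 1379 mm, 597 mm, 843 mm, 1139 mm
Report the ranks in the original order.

Sorted (descending): 1379, 1139, 843, 645, 597, 597
The 2 values of 597 share dense rank 5.
Remaining distinct values take the next consecutive integers.

4, 5, 1, 5, 3, 2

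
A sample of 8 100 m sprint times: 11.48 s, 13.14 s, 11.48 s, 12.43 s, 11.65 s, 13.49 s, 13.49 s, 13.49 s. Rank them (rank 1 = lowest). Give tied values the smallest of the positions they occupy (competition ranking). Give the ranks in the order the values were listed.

Sorted (ascending): 11.48, 11.48, 11.65, 12.43, 13.14, 13.49, 13.49, 13.49
The 2 values of 11.48 occupy positions 1–2 → each gets rank 1.
The 3 values of 13.49 occupy positions 6–8 → each gets rank 6.

1, 5, 1, 4, 3, 6, 6, 6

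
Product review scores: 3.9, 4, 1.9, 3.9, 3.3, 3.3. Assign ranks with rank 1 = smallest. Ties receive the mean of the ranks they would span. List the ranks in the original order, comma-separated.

Sorted (ascending): 1.9, 3.3, 3.3, 3.9, 3.9, 4
The 2 values of 3.3 occupy positions 2–3 → average rank (2+3)/2 = 2.5.
The 2 values of 3.9 occupy positions 4–5 → average rank (4+5)/2 = 4.5.

4.5, 6, 1, 4.5, 2.5, 2.5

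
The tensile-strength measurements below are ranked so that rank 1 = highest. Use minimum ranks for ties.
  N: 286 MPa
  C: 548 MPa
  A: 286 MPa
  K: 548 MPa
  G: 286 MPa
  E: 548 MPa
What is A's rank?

Sorted (descending): 548, 548, 548, 286, 286, 286
The 3 values of 548 occupy positions 1–3 → each gets rank 1.
The 3 values of 286 occupy positions 4–6 → each gets rank 4.
A has value 286 MPa → rank 4.

4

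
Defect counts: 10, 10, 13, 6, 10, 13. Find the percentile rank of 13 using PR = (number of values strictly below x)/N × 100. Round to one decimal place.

66.7

N = 6.
Strictly below 13: 4. Equal to 13: 2.
PR = 4/6 × 100 = 66.7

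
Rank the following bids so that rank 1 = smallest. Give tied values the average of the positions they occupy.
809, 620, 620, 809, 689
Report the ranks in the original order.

4.5, 1.5, 1.5, 4.5, 3

Sorted (ascending): 620, 620, 689, 809, 809
The 2 values of 620 occupy positions 1–2 → average rank (1+2)/2 = 1.5.
The 2 values of 809 occupy positions 4–5 → average rank (4+5)/2 = 4.5.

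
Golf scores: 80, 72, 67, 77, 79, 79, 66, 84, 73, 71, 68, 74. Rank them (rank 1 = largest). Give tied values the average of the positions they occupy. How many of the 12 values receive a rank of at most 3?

Sorted (descending): 84, 80, 79, 79, 77, 74, 73, 72, 71, 68, 67, 66
The 2 values of 79 occupy positions 3–4 → average rank (3+4)/2 = 3.5.
Ranks ≤ 3: {1, 2} → 2 values.

2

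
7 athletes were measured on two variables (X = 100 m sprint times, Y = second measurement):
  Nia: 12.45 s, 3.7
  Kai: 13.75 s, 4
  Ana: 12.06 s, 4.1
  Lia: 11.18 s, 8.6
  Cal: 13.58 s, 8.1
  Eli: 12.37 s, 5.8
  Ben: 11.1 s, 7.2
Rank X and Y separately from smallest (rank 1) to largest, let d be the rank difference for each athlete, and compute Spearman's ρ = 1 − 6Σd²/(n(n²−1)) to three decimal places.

Ranks of variable 1: 5, 7, 3, 2, 6, 4, 1
Ranks of variable 2: 1, 2, 3, 7, 6, 4, 5
d = r₁ − r₂: 4, 5, 0, -5, 0, 0, -4
d²: 16, 25, 0, 25, 0, 0, 16; Σd² = 82
ρ = 1 − 6·82/(7·48) = 1 − 492/336 = -0.464

-0.464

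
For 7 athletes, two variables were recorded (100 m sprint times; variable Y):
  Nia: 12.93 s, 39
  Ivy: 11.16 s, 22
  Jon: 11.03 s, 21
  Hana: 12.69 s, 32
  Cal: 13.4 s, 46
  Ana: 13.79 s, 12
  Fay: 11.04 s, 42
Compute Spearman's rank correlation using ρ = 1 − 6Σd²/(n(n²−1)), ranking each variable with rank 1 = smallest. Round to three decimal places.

0.036

Ranks of variable 1: 5, 3, 1, 4, 6, 7, 2
Ranks of variable 2: 5, 3, 2, 4, 7, 1, 6
d = r₁ − r₂: 0, 0, -1, 0, -1, 6, -4
d²: 0, 0, 1, 0, 1, 36, 16; Σd² = 54
ρ = 1 − 6·54/(7·48) = 1 − 324/336 = 0.036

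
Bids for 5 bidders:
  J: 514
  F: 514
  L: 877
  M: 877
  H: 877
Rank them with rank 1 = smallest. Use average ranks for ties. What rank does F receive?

1.5

Sorted (ascending): 514, 514, 877, 877, 877
The 2 values of 514 occupy positions 1–2 → average rank (1+2)/2 = 1.5.
The 3 values of 877 occupy positions 3–5 → average rank 4.
F has value 514 → rank 1.5.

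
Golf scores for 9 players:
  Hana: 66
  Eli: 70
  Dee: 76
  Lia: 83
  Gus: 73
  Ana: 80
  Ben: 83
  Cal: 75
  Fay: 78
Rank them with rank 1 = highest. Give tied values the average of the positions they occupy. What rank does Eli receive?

Sorted (descending): 83, 83, 80, 78, 76, 75, 73, 70, 66
The 2 values of 83 occupy positions 1–2 → average rank (1+2)/2 = 1.5.
Eli has value 70 → rank 8.

8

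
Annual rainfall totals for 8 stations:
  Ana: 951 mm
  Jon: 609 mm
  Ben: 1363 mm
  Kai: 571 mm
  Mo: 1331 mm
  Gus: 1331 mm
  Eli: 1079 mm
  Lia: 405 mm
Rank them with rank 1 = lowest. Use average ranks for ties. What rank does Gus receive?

6.5

Sorted (ascending): 405, 571, 609, 951, 1079, 1331, 1331, 1363
The 2 values of 1331 occupy positions 6–7 → average rank (6+7)/2 = 6.5.
Gus has value 1331 mm → rank 6.5.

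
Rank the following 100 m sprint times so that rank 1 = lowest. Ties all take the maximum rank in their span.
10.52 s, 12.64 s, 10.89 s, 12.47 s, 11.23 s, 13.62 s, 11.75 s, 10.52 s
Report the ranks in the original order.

2, 7, 3, 6, 4, 8, 5, 2

Sorted (ascending): 10.52, 10.52, 10.89, 11.23, 11.75, 12.47, 12.64, 13.62
The 2 values of 10.52 occupy positions 1–2 → each gets rank 2.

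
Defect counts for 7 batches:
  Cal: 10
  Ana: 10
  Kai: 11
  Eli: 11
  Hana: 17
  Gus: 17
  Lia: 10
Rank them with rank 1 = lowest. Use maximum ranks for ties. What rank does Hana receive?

7

Sorted (ascending): 10, 10, 10, 11, 11, 17, 17
The 3 values of 10 occupy positions 1–3 → each gets rank 3.
The 2 values of 11 occupy positions 4–5 → each gets rank 5.
The 2 values of 17 occupy positions 6–7 → each gets rank 7.
Hana has value 17 → rank 7.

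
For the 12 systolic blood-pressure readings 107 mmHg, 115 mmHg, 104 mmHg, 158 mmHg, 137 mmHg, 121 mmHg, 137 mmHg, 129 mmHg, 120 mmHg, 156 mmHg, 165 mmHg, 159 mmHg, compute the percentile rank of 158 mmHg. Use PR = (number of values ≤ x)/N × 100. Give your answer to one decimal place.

N = 12.
Strictly below 158: 9. Equal to 158: 1.
PR = 10/12 × 100 = 83.3

83.3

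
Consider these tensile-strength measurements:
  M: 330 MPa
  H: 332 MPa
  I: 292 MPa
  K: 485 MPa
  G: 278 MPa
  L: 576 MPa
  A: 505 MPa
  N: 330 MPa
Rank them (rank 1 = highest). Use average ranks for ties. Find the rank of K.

3

Sorted (descending): 576, 505, 485, 332, 330, 330, 292, 278
The 2 values of 330 occupy positions 5–6 → average rank (5+6)/2 = 5.5.
K has value 485 MPa → rank 3.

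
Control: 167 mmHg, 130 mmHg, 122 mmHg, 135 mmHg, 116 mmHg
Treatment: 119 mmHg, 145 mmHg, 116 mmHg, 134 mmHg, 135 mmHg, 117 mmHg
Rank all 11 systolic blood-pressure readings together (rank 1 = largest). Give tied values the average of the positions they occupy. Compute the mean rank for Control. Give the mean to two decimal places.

5.60

Sorted (descending): 167, 145, 135, 135, 134, 130, 122, 119, 117, 116, 116
The 2 values of 135 occupy positions 3–4 → average rank (3+4)/2 = 3.5.
The 2 values of 116 occupy positions 10–11 → average rank (10+11)/2 = 10.5.
Control values → pooled ranks: 167→1, 130→6, 122→7, 135→3.5, 116→10.5
Mean rank = (1 + 6 + 7 + 3.5 + 10.5) / 5 = 5.60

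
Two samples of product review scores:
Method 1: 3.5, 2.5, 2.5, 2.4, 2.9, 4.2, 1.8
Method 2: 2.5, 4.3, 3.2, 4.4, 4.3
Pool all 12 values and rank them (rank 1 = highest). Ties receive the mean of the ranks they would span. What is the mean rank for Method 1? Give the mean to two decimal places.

Sorted (descending): 4.4, 4.3, 4.3, 4.2, 3.5, 3.2, 2.9, 2.5, 2.5, 2.5, 2.4, 1.8
The 2 values of 4.3 occupy positions 2–3 → average rank (2+3)/2 = 2.5.
The 3 values of 2.5 occupy positions 8–10 → average rank 9.
Method 1 values → pooled ranks: 3.5→5, 2.5→9, 2.5→9, 2.4→11, 2.9→7, 4.2→4, 1.8→12
Mean rank = (5 + 9 + 9 + 11 + 7 + 4 + 12) / 7 = 8.14

8.14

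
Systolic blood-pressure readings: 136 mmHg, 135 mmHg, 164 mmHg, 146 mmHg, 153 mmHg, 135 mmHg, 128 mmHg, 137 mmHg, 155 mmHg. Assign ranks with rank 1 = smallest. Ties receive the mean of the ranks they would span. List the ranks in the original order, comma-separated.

Sorted (ascending): 128, 135, 135, 136, 137, 146, 153, 155, 164
The 2 values of 135 occupy positions 2–3 → average rank (2+3)/2 = 2.5.

4, 2.5, 9, 6, 7, 2.5, 1, 5, 8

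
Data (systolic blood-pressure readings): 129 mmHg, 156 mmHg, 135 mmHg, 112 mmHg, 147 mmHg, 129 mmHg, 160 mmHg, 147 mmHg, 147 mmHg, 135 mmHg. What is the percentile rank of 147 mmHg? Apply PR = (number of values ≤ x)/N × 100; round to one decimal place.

N = 10.
Strictly below 147: 5. Equal to 147: 3.
PR = 8/10 × 100 = 80.0

80.0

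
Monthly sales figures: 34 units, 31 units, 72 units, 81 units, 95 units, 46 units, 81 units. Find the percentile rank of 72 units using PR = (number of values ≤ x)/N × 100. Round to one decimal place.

57.1

N = 7.
Strictly below 72: 3. Equal to 72: 1.
PR = 4/7 × 100 = 57.1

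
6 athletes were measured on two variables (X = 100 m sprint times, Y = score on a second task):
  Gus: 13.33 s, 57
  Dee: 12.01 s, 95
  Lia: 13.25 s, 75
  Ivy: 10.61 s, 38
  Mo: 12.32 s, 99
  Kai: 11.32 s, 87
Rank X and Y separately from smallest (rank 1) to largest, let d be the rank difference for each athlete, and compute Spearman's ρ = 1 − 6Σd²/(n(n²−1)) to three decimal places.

0.086

Ranks of variable 1: 6, 3, 5, 1, 4, 2
Ranks of variable 2: 2, 5, 3, 1, 6, 4
d = r₁ − r₂: 4, -2, 2, 0, -2, -2
d²: 16, 4, 4, 0, 4, 4; Σd² = 32
ρ = 1 − 6·32/(6·35) = 1 − 192/210 = 0.086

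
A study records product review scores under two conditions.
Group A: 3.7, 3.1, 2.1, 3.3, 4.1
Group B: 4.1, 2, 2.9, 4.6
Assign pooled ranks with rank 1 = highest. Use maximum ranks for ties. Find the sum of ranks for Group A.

26

Sorted (descending): 4.6, 4.1, 4.1, 3.7, 3.3, 3.1, 2.9, 2.1, 2
The 2 values of 4.1 occupy positions 2–3 → each gets rank 3.
Group A values → pooled ranks: 3.7→4, 3.1→6, 2.1→8, 3.3→5, 4.1→3
Rank sum = 4 + 6 + 8 + 5 + 3 = 26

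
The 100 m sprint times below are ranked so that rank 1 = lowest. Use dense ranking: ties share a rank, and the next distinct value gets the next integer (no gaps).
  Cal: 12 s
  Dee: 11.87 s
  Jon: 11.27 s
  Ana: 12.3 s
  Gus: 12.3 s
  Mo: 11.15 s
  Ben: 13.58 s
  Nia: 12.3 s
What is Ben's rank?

Sorted (ascending): 11.15, 11.27, 11.87, 12, 12.3, 12.3, 12.3, 13.58
The 3 values of 12.3 share dense rank 5.
Remaining distinct values take the next consecutive integers.
Ben has value 13.58 s → rank 6.

6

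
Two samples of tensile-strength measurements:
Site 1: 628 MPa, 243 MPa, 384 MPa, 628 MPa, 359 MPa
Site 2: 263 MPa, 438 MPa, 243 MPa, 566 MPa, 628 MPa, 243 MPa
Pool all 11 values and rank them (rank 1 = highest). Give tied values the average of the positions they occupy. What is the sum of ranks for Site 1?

27

Sorted (descending): 628, 628, 628, 566, 438, 384, 359, 263, 243, 243, 243
The 3 values of 628 occupy positions 1–3 → average rank 2.
The 3 values of 243 occupy positions 9–11 → average rank 10.
Site 1 values → pooled ranks: 628→2, 243→10, 384→6, 628→2, 359→7
Rank sum = 2 + 10 + 6 + 2 + 7 = 27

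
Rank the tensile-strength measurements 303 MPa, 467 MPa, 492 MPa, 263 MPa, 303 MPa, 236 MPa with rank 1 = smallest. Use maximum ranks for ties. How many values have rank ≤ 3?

2

Sorted (ascending): 236, 263, 303, 303, 467, 492
The 2 values of 303 occupy positions 3–4 → each gets rank 4.
Ranks ≤ 3: {1, 2} → 2 values.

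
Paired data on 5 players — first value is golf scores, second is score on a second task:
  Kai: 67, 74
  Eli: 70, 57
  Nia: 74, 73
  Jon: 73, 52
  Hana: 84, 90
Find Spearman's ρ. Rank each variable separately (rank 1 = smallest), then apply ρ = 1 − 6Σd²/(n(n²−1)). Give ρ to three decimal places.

Ranks of variable 1: 1, 2, 4, 3, 5
Ranks of variable 2: 4, 2, 3, 1, 5
d = r₁ − r₂: -3, 0, 1, 2, 0
d²: 9, 0, 1, 4, 0; Σd² = 14
ρ = 1 − 6·14/(5·24) = 1 − 84/120 = 0.300

0.300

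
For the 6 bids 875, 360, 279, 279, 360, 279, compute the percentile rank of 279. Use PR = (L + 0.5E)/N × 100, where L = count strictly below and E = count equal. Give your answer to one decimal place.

25.0

N = 6.
Strictly below 279: 0. Equal to 279: 3.
PR = (0 + 0.5·3)/6 × 100 = 25.0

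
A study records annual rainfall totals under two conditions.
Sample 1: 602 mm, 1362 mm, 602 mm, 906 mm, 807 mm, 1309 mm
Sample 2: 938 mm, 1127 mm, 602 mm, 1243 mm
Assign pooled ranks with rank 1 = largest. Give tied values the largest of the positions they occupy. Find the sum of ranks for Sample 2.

Sorted (descending): 1362, 1309, 1243, 1127, 938, 906, 807, 602, 602, 602
The 3 values of 602 occupy positions 8–10 → each gets rank 10.
Sample 2 values → pooled ranks: 938→5, 1127→4, 602→10, 1243→3
Rank sum = 5 + 4 + 10 + 3 = 22

22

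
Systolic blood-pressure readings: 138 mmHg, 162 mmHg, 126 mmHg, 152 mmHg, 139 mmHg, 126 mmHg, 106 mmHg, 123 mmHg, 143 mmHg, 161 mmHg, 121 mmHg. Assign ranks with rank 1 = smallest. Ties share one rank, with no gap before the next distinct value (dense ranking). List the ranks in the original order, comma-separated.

Sorted (ascending): 106, 121, 123, 126, 126, 138, 139, 143, 152, 161, 162
The 2 values of 126 share dense rank 4.
Remaining distinct values take the next consecutive integers.

5, 10, 4, 8, 6, 4, 1, 3, 7, 9, 2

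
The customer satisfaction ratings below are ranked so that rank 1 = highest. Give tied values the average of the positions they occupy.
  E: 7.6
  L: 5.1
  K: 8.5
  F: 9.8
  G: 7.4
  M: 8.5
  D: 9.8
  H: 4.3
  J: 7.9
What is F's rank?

1.5

Sorted (descending): 9.8, 9.8, 8.5, 8.5, 7.9, 7.6, 7.4, 5.1, 4.3
The 2 values of 9.8 occupy positions 1–2 → average rank (1+2)/2 = 1.5.
The 2 values of 8.5 occupy positions 3–4 → average rank (3+4)/2 = 3.5.
F has value 9.8 → rank 1.5.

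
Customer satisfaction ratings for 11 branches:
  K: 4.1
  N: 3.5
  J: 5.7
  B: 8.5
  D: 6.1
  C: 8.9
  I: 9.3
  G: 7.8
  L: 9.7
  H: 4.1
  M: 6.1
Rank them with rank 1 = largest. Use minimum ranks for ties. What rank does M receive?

6

Sorted (descending): 9.7, 9.3, 8.9, 8.5, 7.8, 6.1, 6.1, 5.7, 4.1, 4.1, 3.5
The 2 values of 6.1 occupy positions 6–7 → each gets rank 6.
The 2 values of 4.1 occupy positions 9–10 → each gets rank 9.
M has value 6.1 → rank 6.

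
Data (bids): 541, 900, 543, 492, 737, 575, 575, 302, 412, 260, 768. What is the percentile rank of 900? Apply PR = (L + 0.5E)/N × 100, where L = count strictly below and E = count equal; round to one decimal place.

95.5

N = 11.
Strictly below 900: 10. Equal to 900: 1.
PR = (10 + 0.5·1)/11 × 100 = 95.5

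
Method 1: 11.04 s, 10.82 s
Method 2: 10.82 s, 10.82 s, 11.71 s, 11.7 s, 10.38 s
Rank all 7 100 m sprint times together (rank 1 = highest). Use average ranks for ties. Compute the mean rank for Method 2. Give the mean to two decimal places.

4.00

Sorted (descending): 11.71, 11.7, 11.04, 10.82, 10.82, 10.82, 10.38
The 3 values of 10.82 occupy positions 4–6 → average rank 5.
Method 2 values → pooled ranks: 10.82→5, 10.82→5, 11.71→1, 11.7→2, 10.38→7
Mean rank = (5 + 5 + 1 + 2 + 7) / 5 = 4.00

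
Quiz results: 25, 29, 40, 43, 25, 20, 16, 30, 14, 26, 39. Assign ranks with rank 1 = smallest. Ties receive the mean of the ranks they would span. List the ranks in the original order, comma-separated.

4.5, 7, 10, 11, 4.5, 3, 2, 8, 1, 6, 9

Sorted (ascending): 14, 16, 20, 25, 25, 26, 29, 30, 39, 40, 43
The 2 values of 25 occupy positions 4–5 → average rank (4+5)/2 = 4.5.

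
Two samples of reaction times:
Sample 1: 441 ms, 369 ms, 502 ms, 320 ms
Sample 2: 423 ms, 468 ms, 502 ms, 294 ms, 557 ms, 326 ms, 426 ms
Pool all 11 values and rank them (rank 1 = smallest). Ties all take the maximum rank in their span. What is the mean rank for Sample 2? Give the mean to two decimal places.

6.29

Sorted (ascending): 294, 320, 326, 369, 423, 426, 441, 468, 502, 502, 557
The 2 values of 502 occupy positions 9–10 → each gets rank 10.
Sample 2 values → pooled ranks: 423→5, 468→8, 502→10, 294→1, 557→11, 326→3, 426→6
Mean rank = (5 + 8 + 10 + 1 + 11 + 3 + 6) / 7 = 6.29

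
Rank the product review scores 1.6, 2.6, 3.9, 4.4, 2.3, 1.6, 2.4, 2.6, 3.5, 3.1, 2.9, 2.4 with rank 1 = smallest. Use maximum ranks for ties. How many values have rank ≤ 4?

3

Sorted (ascending): 1.6, 1.6, 2.3, 2.4, 2.4, 2.6, 2.6, 2.9, 3.1, 3.5, 3.9, 4.4
The 2 values of 1.6 occupy positions 1–2 → each gets rank 2.
The 2 values of 2.4 occupy positions 4–5 → each gets rank 5.
The 2 values of 2.6 occupy positions 6–7 → each gets rank 7.
Ranks ≤ 4: {2, 2, 3} → 3 values.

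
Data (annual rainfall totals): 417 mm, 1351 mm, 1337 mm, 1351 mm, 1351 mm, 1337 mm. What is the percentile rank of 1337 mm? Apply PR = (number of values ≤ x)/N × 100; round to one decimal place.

50.0

N = 6.
Strictly below 1337: 1. Equal to 1337: 2.
PR = 3/6 × 100 = 50.0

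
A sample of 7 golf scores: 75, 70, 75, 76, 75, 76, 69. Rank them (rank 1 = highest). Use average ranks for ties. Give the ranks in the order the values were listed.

Sorted (descending): 76, 76, 75, 75, 75, 70, 69
The 2 values of 76 occupy positions 1–2 → average rank (1+2)/2 = 1.5.
The 3 values of 75 occupy positions 3–5 → average rank 4.

4, 6, 4, 1.5, 4, 1.5, 7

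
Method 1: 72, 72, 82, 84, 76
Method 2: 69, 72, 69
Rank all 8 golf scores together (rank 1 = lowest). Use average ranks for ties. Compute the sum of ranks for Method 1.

29

Sorted (ascending): 69, 69, 72, 72, 72, 76, 82, 84
The 2 values of 69 occupy positions 1–2 → average rank (1+2)/2 = 1.5.
The 3 values of 72 occupy positions 3–5 → average rank 4.
Method 1 values → pooled ranks: 72→4, 72→4, 82→7, 84→8, 76→6
Rank sum = 4 + 4 + 7 + 8 + 6 = 29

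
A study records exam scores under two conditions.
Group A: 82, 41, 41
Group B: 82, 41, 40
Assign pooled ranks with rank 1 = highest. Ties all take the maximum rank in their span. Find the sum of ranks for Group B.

13

Sorted (descending): 82, 82, 41, 41, 41, 40
The 2 values of 82 occupy positions 1–2 → each gets rank 2.
The 3 values of 41 occupy positions 3–5 → each gets rank 5.
Group B values → pooled ranks: 82→2, 41→5, 40→6
Rank sum = 2 + 5 + 6 = 13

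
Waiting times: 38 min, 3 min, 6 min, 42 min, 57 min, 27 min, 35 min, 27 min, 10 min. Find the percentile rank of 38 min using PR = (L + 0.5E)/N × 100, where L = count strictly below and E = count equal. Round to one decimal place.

72.2

N = 9.
Strictly below 38: 6. Equal to 38: 1.
PR = (6 + 0.5·1)/9 × 100 = 72.2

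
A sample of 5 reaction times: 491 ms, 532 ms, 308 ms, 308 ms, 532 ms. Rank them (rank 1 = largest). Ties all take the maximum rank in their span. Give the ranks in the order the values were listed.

Sorted (descending): 532, 532, 491, 308, 308
The 2 values of 532 occupy positions 1–2 → each gets rank 2.
The 2 values of 308 occupy positions 4–5 → each gets rank 5.

3, 2, 5, 5, 2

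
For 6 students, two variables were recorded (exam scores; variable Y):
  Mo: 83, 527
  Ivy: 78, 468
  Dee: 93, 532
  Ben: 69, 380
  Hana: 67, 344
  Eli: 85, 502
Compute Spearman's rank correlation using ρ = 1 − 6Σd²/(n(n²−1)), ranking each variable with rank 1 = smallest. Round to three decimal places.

0.943

Ranks of variable 1: 4, 3, 6, 2, 1, 5
Ranks of variable 2: 5, 3, 6, 2, 1, 4
d = r₁ − r₂: -1, 0, 0, 0, 0, 1
d²: 1, 0, 0, 0, 0, 1; Σd² = 2
ρ = 1 − 6·2/(6·35) = 1 − 12/210 = 0.943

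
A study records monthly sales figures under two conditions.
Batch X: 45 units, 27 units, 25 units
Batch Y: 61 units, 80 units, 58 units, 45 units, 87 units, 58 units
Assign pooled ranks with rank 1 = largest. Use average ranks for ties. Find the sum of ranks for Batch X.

23.5

Sorted (descending): 87, 80, 61, 58, 58, 45, 45, 27, 25
The 2 values of 58 occupy positions 4–5 → average rank (4+5)/2 = 4.5.
The 2 values of 45 occupy positions 6–7 → average rank (6+7)/2 = 6.5.
Batch X values → pooled ranks: 45→6.5, 27→8, 25→9
Rank sum = 6.5 + 8 + 9 = 23.5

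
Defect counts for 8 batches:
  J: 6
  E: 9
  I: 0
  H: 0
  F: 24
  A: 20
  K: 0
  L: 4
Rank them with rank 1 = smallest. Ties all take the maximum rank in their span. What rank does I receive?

3

Sorted (ascending): 0, 0, 0, 4, 6, 9, 20, 24
The 3 values of 0 occupy positions 1–3 → each gets rank 3.
I has value 0 → rank 3.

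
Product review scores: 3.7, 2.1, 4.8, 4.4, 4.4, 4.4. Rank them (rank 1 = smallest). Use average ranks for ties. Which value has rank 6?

4.8

Sorted (ascending): 2.1, 3.7, 4.4, 4.4, 4.4, 4.8
The 3 values of 4.4 occupy positions 3–5 → average rank 4.
Rank 6 → value 4.8.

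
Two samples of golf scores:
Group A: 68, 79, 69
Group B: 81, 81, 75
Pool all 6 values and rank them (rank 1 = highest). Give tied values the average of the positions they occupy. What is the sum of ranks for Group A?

14

Sorted (descending): 81, 81, 79, 75, 69, 68
The 2 values of 81 occupy positions 1–2 → average rank (1+2)/2 = 1.5.
Group A values → pooled ranks: 68→6, 79→3, 69→5
Rank sum = 6 + 3 + 5 = 14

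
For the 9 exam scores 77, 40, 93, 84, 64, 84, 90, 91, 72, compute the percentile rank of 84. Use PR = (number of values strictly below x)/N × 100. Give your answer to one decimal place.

44.4

N = 9.
Strictly below 84: 4. Equal to 84: 2.
PR = 4/9 × 100 = 44.4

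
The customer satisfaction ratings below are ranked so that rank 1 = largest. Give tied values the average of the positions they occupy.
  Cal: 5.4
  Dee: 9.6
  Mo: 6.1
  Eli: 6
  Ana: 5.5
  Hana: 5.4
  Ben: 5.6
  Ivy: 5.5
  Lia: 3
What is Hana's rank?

7.5

Sorted (descending): 9.6, 6.1, 6, 5.6, 5.5, 5.5, 5.4, 5.4, 3
The 2 values of 5.5 occupy positions 5–6 → average rank (5+6)/2 = 5.5.
The 2 values of 5.4 occupy positions 7–8 → average rank (7+8)/2 = 7.5.
Hana has value 5.4 → rank 7.5.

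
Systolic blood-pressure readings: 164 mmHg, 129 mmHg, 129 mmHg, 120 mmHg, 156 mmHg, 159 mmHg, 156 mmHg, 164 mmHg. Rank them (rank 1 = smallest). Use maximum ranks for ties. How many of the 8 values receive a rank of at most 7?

Sorted (ascending): 120, 129, 129, 156, 156, 159, 164, 164
The 2 values of 129 occupy positions 2–3 → each gets rank 3.
The 2 values of 156 occupy positions 4–5 → each gets rank 5.
The 2 values of 164 occupy positions 7–8 → each gets rank 8.
Ranks ≤ 7: {1, 3, 3, 5, 5, 6} → 6 values.

6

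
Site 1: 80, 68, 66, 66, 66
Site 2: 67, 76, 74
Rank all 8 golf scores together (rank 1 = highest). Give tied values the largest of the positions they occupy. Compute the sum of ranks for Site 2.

10

Sorted (descending): 80, 76, 74, 68, 67, 66, 66, 66
The 3 values of 66 occupy positions 6–8 → each gets rank 8.
Site 2 values → pooled ranks: 67→5, 76→2, 74→3
Rank sum = 5 + 2 + 3 = 10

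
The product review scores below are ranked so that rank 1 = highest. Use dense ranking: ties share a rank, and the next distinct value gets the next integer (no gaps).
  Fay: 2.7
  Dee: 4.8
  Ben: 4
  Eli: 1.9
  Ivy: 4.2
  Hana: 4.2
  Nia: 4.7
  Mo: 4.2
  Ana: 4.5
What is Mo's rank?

4

Sorted (descending): 4.8, 4.7, 4.5, 4.2, 4.2, 4.2, 4, 2.7, 1.9
The 3 values of 4.2 share dense rank 4.
Remaining distinct values take the next consecutive integers.
Mo has value 4.2 → rank 4.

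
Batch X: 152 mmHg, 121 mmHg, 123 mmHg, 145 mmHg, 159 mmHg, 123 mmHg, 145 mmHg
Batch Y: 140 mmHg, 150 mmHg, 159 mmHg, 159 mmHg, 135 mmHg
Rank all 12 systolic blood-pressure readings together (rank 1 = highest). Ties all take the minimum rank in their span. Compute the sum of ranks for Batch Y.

24

Sorted (descending): 159, 159, 159, 152, 150, 145, 145, 140, 135, 123, 123, 121
The 3 values of 159 occupy positions 1–3 → each gets rank 1.
The 2 values of 145 occupy positions 6–7 → each gets rank 6.
The 2 values of 123 occupy positions 10–11 → each gets rank 10.
Batch Y values → pooled ranks: 140→8, 150→5, 159→1, 159→1, 135→9
Rank sum = 8 + 5 + 1 + 1 + 9 = 24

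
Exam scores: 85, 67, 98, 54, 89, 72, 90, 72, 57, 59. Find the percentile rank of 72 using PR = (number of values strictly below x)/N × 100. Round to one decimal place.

N = 10.
Strictly below 72: 4. Equal to 72: 2.
PR = 4/10 × 100 = 40.0

40.0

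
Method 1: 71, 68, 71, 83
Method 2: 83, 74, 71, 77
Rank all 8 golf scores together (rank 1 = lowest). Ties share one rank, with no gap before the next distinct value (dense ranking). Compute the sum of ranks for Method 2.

Sorted (ascending): 68, 71, 71, 71, 74, 77, 83, 83
The 3 values of 71 share dense rank 2.
The 2 values of 83 share dense rank 5.
Remaining distinct values take the next consecutive integers.
Method 2 values → pooled ranks: 83→5, 74→3, 71→2, 77→4
Rank sum = 5 + 3 + 2 + 4 = 14

14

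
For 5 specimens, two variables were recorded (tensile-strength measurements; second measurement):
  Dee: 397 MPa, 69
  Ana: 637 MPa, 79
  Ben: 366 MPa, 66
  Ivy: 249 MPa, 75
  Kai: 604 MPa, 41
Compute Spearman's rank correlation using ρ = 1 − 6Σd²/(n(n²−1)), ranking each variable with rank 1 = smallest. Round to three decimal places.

0.100

Ranks of variable 1: 3, 5, 2, 1, 4
Ranks of variable 2: 3, 5, 2, 4, 1
d = r₁ − r₂: 0, 0, 0, -3, 3
d²: 0, 0, 0, 9, 9; Σd² = 18
ρ = 1 − 6·18/(5·24) = 1 − 108/120 = 0.100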